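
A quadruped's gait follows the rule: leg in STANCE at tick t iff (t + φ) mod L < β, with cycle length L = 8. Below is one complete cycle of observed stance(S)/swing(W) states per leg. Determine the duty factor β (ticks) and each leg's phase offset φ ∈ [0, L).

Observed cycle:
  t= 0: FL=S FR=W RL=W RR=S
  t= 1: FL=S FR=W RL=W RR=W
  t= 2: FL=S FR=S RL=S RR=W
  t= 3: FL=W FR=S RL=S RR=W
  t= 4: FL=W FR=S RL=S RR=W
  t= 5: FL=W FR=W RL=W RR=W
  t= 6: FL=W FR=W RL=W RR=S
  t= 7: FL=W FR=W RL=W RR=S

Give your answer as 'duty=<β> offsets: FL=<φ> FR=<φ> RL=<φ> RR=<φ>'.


duty=3 offsets: FL=0 FR=6 RL=6 RR=2

duty β = stance ticks per leg = 3
FL: stance ticks = 3; W→S at t=0 → φ=0
FR: stance ticks = 3; W→S at t=2 → φ=6
RL: stance ticks = 3; W→S at t=2 → φ=6
RR: stance ticks = 3; W→S at t=6 → φ=2


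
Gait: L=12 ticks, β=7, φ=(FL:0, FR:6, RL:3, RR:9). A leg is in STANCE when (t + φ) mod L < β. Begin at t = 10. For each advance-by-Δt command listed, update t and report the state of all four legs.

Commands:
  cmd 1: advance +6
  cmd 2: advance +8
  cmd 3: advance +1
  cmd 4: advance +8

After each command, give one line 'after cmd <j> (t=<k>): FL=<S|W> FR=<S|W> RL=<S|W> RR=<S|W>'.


start t=10: FL=W FR=S RL=S RR=W
cmd 1: advance +6 → t=16, phase=(4,10,7,1) → FL=S FR=W RL=W RR=S
cmd 2: advance +8 → t=24, phase=(0,6,3,9) → FL=S FR=S RL=S RR=W
cmd 3: advance +1 → t=25, phase=(1,7,4,10) → FL=S FR=W RL=S RR=W
cmd 4: advance +8 → t=33, phase=(9,3,0,6) → FL=W FR=S RL=S RR=S

after cmd 1 (t=16): FL=S FR=W RL=W RR=S
after cmd 2 (t=24): FL=S FR=S RL=S RR=W
after cmd 3 (t=25): FL=S FR=W RL=S RR=W
after cmd 4 (t=33): FL=W FR=S RL=S RR=S


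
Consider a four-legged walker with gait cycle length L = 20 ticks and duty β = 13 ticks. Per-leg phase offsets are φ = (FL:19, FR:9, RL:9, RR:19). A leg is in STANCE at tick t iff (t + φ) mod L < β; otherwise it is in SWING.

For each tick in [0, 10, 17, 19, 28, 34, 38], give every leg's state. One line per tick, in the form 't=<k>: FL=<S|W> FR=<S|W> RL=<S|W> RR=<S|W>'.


t=0: phase=(19,9,9,19) vs β=13 → FL=W FR=S RL=S RR=W
t=10: phase=(9,19,19,9) vs β=13 → FL=S FR=W RL=W RR=S
t=17: phase=(16,6,6,16) vs β=13 → FL=W FR=S RL=S RR=W
t=19: phase=(18,8,8,18) vs β=13 → FL=W FR=S RL=S RR=W
t=28: phase=(7,17,17,7) vs β=13 → FL=S FR=W RL=W RR=S
t=34: phase=(13,3,3,13) vs β=13 → FL=W FR=S RL=S RR=W
t=38: phase=(17,7,7,17) vs β=13 → FL=W FR=S RL=S RR=W

t=0: FL=W FR=S RL=S RR=W
t=10: FL=S FR=W RL=W RR=S
t=17: FL=W FR=S RL=S RR=W
t=19: FL=W FR=S RL=S RR=W
t=28: FL=S FR=W RL=W RR=S
t=34: FL=W FR=S RL=S RR=W
t=38: FL=W FR=S RL=S RR=W


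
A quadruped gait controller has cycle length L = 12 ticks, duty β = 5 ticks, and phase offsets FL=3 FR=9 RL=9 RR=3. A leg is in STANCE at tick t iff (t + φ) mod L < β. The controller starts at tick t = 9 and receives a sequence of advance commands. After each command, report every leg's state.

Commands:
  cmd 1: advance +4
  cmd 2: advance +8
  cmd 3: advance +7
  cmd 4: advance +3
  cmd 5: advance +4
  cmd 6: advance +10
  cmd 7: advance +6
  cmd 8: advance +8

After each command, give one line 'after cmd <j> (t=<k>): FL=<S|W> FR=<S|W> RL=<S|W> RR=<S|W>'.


start t=9: FL=S FR=W RL=W RR=S
cmd 1: advance +4 → t=13, phase=(4,10,10,4) → FL=S FR=W RL=W RR=S
cmd 2: advance +8 → t=21, phase=(0,6,6,0) → FL=S FR=W RL=W RR=S
cmd 3: advance +7 → t=28, phase=(7,1,1,7) → FL=W FR=S RL=S RR=W
cmd 4: advance +3 → t=31, phase=(10,4,4,10) → FL=W FR=S RL=S RR=W
cmd 5: advance +4 → t=35, phase=(2,8,8,2) → FL=S FR=W RL=W RR=S
cmd 6: advance +10 → t=45, phase=(0,6,6,0) → FL=S FR=W RL=W RR=S
cmd 7: advance +6 → t=51, phase=(6,0,0,6) → FL=W FR=S RL=S RR=W
cmd 8: advance +8 → t=59, phase=(2,8,8,2) → FL=S FR=W RL=W RR=S

after cmd 1 (t=13): FL=S FR=W RL=W RR=S
after cmd 2 (t=21): FL=S FR=W RL=W RR=S
after cmd 3 (t=28): FL=W FR=S RL=S RR=W
after cmd 4 (t=31): FL=W FR=S RL=S RR=W
after cmd 5 (t=35): FL=S FR=W RL=W RR=S
after cmd 6 (t=45): FL=S FR=W RL=W RR=S
after cmd 7 (t=51): FL=W FR=S RL=S RR=W
after cmd 8 (t=59): FL=S FR=W RL=W RR=S


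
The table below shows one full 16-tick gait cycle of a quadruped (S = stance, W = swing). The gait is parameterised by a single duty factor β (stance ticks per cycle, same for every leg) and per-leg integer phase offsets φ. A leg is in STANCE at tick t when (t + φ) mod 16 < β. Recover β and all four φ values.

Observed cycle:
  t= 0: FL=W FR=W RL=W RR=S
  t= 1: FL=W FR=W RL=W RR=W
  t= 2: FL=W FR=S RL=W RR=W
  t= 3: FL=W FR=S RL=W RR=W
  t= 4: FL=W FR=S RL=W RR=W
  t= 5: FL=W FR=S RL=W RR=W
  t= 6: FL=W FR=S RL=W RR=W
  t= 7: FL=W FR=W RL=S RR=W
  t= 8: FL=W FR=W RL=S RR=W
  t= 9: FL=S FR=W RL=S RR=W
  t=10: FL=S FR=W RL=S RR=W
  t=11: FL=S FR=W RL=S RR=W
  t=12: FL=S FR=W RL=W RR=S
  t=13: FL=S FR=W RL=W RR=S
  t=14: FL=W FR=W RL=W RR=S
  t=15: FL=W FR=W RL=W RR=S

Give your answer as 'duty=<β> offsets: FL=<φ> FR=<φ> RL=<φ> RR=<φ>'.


duty=5 offsets: FL=7 FR=14 RL=9 RR=4

duty β = stance ticks per leg = 5
FL: stance ticks = 5; W→S at t=9 → φ=7
FR: stance ticks = 5; W→S at t=2 → φ=14
RL: stance ticks = 5; W→S at t=7 → φ=9
RR: stance ticks = 5; W→S at t=12 → φ=4


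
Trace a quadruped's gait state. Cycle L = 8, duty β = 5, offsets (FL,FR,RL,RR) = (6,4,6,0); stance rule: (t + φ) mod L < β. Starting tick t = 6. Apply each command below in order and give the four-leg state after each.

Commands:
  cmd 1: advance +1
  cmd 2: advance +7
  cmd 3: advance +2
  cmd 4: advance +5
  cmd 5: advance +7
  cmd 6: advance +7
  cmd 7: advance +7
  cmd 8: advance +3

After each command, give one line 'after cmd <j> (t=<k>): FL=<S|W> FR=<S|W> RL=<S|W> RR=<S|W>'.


start t=6: FL=S FR=S RL=S RR=W
cmd 1: advance +1 → t=7, phase=(5,3,5,7) → FL=W FR=S RL=W RR=W
cmd 2: advance +7 → t=14, phase=(4,2,4,6) → FL=S FR=S RL=S RR=W
cmd 3: advance +2 → t=16, phase=(6,4,6,0) → FL=W FR=S RL=W RR=S
cmd 4: advance +5 → t=21, phase=(3,1,3,5) → FL=S FR=S RL=S RR=W
cmd 5: advance +7 → t=28, phase=(2,0,2,4) → FL=S FR=S RL=S RR=S
cmd 6: advance +7 → t=35, phase=(1,7,1,3) → FL=S FR=W RL=S RR=S
cmd 7: advance +7 → t=42, phase=(0,6,0,2) → FL=S FR=W RL=S RR=S
cmd 8: advance +3 → t=45, phase=(3,1,3,5) → FL=S FR=S RL=S RR=W

after cmd 1 (t=7): FL=W FR=S RL=W RR=W
after cmd 2 (t=14): FL=S FR=S RL=S RR=W
after cmd 3 (t=16): FL=W FR=S RL=W RR=S
after cmd 4 (t=21): FL=S FR=S RL=S RR=W
after cmd 5 (t=28): FL=S FR=S RL=S RR=S
after cmd 6 (t=35): FL=S FR=W RL=S RR=S
after cmd 7 (t=42): FL=S FR=W RL=S RR=S
after cmd 8 (t=45): FL=S FR=S RL=S RR=W


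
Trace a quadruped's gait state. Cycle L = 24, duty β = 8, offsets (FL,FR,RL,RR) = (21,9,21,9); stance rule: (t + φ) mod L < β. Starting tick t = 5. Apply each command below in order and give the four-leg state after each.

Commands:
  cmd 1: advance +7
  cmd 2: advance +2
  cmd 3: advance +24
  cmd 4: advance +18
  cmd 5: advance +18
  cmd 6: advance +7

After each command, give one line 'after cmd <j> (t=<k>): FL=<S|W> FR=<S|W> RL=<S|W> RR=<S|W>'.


after cmd 1 (t=12): FL=W FR=W RL=W RR=W
after cmd 2 (t=14): FL=W FR=W RL=W RR=W
after cmd 3 (t=38): FL=W FR=W RL=W RR=W
after cmd 4 (t=56): FL=S FR=W RL=S RR=W
after cmd 5 (t=74): FL=W FR=W RL=W RR=W
after cmd 6 (t=81): FL=S FR=W RL=S RR=W

start t=5: FL=S FR=W RL=S RR=W
cmd 1: advance +7 → t=12, phase=(9,21,9,21) → FL=W FR=W RL=W RR=W
cmd 2: advance +2 → t=14, phase=(11,23,11,23) → FL=W FR=W RL=W RR=W
cmd 3: advance +24 → t=38, phase=(11,23,11,23) → FL=W FR=W RL=W RR=W
cmd 4: advance +18 → t=56, phase=(5,17,5,17) → FL=S FR=W RL=S RR=W
cmd 5: advance +18 → t=74, phase=(23,11,23,11) → FL=W FR=W RL=W RR=W
cmd 6: advance +7 → t=81, phase=(6,18,6,18) → FL=S FR=W RL=S RR=W


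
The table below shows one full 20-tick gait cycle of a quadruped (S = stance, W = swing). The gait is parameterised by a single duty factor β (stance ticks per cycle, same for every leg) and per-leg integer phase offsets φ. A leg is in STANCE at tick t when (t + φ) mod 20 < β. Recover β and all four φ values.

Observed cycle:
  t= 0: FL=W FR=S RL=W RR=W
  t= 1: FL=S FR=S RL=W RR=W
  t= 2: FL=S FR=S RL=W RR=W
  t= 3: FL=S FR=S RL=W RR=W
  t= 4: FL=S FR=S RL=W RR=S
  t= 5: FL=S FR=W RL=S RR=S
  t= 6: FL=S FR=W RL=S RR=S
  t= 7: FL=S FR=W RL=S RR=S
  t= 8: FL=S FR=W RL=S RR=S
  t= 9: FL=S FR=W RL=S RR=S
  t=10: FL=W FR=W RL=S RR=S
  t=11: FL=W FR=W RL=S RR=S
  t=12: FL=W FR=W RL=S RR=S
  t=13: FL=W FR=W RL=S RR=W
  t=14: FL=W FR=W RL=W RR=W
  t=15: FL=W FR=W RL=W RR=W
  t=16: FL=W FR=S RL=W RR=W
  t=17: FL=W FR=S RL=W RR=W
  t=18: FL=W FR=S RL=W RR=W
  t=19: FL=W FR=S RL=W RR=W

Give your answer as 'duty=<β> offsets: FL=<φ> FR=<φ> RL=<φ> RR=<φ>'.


duty β = stance ticks per leg = 9
FL: stance ticks = 9; W→S at t=1 → φ=19
FR: stance ticks = 9; W→S at t=16 → φ=4
RL: stance ticks = 9; W→S at t=5 → φ=15
RR: stance ticks = 9; W→S at t=4 → φ=16

duty=9 offsets: FL=19 FR=4 RL=15 RR=16


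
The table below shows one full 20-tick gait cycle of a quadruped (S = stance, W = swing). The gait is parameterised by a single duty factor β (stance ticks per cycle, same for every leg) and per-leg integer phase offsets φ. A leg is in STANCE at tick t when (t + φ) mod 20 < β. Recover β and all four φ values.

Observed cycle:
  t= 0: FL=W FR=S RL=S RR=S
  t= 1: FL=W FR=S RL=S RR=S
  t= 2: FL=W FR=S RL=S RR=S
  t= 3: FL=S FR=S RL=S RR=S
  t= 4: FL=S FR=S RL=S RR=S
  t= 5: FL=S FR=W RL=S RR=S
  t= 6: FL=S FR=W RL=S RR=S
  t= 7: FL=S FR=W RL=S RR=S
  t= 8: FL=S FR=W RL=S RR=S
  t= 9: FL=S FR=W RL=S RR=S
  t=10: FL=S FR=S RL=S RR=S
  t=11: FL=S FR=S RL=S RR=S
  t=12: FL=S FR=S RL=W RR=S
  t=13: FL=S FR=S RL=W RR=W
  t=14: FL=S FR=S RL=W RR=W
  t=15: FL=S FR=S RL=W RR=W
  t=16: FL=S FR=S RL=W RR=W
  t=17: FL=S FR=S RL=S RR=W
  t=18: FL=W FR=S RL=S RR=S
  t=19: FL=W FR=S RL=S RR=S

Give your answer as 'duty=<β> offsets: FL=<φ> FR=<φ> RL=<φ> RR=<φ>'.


duty β = stance ticks per leg = 15
FL: stance ticks = 15; W→S at t=3 → φ=17
FR: stance ticks = 15; W→S at t=10 → φ=10
RL: stance ticks = 15; W→S at t=17 → φ=3
RR: stance ticks = 15; W→S at t=18 → φ=2

duty=15 offsets: FL=17 FR=10 RL=3 RR=2


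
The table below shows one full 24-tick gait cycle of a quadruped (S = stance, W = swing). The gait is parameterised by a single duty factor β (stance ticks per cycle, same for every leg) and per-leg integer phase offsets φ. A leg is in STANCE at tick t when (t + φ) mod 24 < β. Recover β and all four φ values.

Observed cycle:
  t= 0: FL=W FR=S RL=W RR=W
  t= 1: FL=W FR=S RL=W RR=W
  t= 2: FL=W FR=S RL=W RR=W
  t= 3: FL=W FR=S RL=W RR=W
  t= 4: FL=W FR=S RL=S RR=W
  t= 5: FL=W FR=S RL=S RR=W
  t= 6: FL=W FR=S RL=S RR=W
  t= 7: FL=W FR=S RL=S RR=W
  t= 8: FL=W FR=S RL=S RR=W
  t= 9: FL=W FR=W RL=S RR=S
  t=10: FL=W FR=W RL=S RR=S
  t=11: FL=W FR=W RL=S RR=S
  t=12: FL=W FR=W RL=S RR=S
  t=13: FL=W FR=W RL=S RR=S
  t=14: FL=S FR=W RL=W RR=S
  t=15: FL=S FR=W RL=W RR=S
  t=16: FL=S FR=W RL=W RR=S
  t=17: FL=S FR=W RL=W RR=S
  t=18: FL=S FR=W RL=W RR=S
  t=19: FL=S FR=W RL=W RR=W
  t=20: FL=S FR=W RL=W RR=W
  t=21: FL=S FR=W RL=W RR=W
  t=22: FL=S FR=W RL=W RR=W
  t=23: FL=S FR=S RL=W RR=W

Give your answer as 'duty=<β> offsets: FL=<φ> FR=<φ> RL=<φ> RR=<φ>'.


duty=10 offsets: FL=10 FR=1 RL=20 RR=15

duty β = stance ticks per leg = 10
FL: stance ticks = 10; W→S at t=14 → φ=10
FR: stance ticks = 10; W→S at t=23 → φ=1
RL: stance ticks = 10; W→S at t=4 → φ=20
RR: stance ticks = 10; W→S at t=9 → φ=15


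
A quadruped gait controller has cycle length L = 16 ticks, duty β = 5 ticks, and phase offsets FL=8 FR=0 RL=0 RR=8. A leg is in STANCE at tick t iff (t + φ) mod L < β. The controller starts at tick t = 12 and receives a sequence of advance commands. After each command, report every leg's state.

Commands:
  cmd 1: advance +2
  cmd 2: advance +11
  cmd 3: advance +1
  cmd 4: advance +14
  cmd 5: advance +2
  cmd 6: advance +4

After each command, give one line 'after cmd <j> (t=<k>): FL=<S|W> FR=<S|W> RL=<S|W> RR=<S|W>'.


start t=12: FL=S FR=W RL=W RR=S
cmd 1: advance +2 → t=14, phase=(6,14,14,6) → FL=W FR=W RL=W RR=W
cmd 2: advance +11 → t=25, phase=(1,9,9,1) → FL=S FR=W RL=W RR=S
cmd 3: advance +1 → t=26, phase=(2,10,10,2) → FL=S FR=W RL=W RR=S
cmd 4: advance +14 → t=40, phase=(0,8,8,0) → FL=S FR=W RL=W RR=S
cmd 5: advance +2 → t=42, phase=(2,10,10,2) → FL=S FR=W RL=W RR=S
cmd 6: advance +4 → t=46, phase=(6,14,14,6) → FL=W FR=W RL=W RR=W

after cmd 1 (t=14): FL=W FR=W RL=W RR=W
after cmd 2 (t=25): FL=S FR=W RL=W RR=S
after cmd 3 (t=26): FL=S FR=W RL=W RR=S
after cmd 4 (t=40): FL=S FR=W RL=W RR=S
after cmd 5 (t=42): FL=S FR=W RL=W RR=S
after cmd 6 (t=46): FL=W FR=W RL=W RR=W


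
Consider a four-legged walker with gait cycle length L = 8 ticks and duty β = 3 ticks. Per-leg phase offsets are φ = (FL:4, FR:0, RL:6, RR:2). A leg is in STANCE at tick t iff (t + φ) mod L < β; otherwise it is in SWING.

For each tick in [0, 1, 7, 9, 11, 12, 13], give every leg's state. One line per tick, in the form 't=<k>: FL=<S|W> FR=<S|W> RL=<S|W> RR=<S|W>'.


t=0: FL=W FR=S RL=W RR=S
t=1: FL=W FR=S RL=W RR=W
t=7: FL=W FR=W RL=W RR=S
t=9: FL=W FR=S RL=W RR=W
t=11: FL=W FR=W RL=S RR=W
t=12: FL=S FR=W RL=S RR=W
t=13: FL=S FR=W RL=W RR=W

t=0: phase=(4,0,6,2) vs β=3 → FL=W FR=S RL=W RR=S
t=1: phase=(5,1,7,3) vs β=3 → FL=W FR=S RL=W RR=W
t=7: phase=(3,7,5,1) vs β=3 → FL=W FR=W RL=W RR=S
t=9: phase=(5,1,7,3) vs β=3 → FL=W FR=S RL=W RR=W
t=11: phase=(7,3,1,5) vs β=3 → FL=W FR=W RL=S RR=W
t=12: phase=(0,4,2,6) vs β=3 → FL=S FR=W RL=S RR=W
t=13: phase=(1,5,3,7) vs β=3 → FL=S FR=W RL=W RR=W


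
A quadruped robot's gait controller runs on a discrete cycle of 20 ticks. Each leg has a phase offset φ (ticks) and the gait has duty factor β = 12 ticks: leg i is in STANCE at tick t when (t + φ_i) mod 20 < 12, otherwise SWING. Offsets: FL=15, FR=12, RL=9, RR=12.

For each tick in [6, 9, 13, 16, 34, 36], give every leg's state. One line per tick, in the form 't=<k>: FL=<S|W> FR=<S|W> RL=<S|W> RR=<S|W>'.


t=6: phase=(1,18,15,18) vs β=12 → FL=S FR=W RL=W RR=W
t=9: phase=(4,1,18,1) vs β=12 → FL=S FR=S RL=W RR=S
t=13: phase=(8,5,2,5) vs β=12 → FL=S FR=S RL=S RR=S
t=16: phase=(11,8,5,8) vs β=12 → FL=S FR=S RL=S RR=S
t=34: phase=(9,6,3,6) vs β=12 → FL=S FR=S RL=S RR=S
t=36: phase=(11,8,5,8) vs β=12 → FL=S FR=S RL=S RR=S

t=6: FL=S FR=W RL=W RR=W
t=9: FL=S FR=S RL=W RR=S
t=13: FL=S FR=S RL=S RR=S
t=16: FL=S FR=S RL=S RR=S
t=34: FL=S FR=S RL=S RR=S
t=36: FL=S FR=S RL=S RR=S


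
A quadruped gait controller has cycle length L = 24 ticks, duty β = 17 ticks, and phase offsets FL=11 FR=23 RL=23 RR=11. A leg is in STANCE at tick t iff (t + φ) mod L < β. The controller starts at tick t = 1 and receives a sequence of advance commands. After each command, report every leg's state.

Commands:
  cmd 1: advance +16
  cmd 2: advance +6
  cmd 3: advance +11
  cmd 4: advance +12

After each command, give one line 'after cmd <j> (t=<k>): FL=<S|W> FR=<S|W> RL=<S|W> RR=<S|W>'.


after cmd 1 (t=17): FL=S FR=S RL=S RR=S
after cmd 2 (t=23): FL=S FR=W RL=W RR=S
after cmd 3 (t=34): FL=W FR=S RL=S RR=W
after cmd 4 (t=46): FL=S FR=W RL=W RR=S

start t=1: FL=S FR=S RL=S RR=S
cmd 1: advance +16 → t=17, phase=(4,16,16,4) → FL=S FR=S RL=S RR=S
cmd 2: advance +6 → t=23, phase=(10,22,22,10) → FL=S FR=W RL=W RR=S
cmd 3: advance +11 → t=34, phase=(21,9,9,21) → FL=W FR=S RL=S RR=W
cmd 4: advance +12 → t=46, phase=(9,21,21,9) → FL=S FR=W RL=W RR=S


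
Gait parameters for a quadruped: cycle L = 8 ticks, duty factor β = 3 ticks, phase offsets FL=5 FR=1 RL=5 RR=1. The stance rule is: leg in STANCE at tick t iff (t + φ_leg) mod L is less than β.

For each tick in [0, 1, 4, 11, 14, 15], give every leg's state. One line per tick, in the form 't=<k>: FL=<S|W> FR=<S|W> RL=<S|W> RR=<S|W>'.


t=0: FL=W FR=S RL=W RR=S
t=1: FL=W FR=S RL=W RR=S
t=4: FL=S FR=W RL=S RR=W
t=11: FL=S FR=W RL=S RR=W
t=14: FL=W FR=W RL=W RR=W
t=15: FL=W FR=S RL=W RR=S

t=0: phase=(5,1,5,1) vs β=3 → FL=W FR=S RL=W RR=S
t=1: phase=(6,2,6,2) vs β=3 → FL=W FR=S RL=W RR=S
t=4: phase=(1,5,1,5) vs β=3 → FL=S FR=W RL=S RR=W
t=11: phase=(0,4,0,4) vs β=3 → FL=S FR=W RL=S RR=W
t=14: phase=(3,7,3,7) vs β=3 → FL=W FR=W RL=W RR=W
t=15: phase=(4,0,4,0) vs β=3 → FL=W FR=S RL=W RR=S


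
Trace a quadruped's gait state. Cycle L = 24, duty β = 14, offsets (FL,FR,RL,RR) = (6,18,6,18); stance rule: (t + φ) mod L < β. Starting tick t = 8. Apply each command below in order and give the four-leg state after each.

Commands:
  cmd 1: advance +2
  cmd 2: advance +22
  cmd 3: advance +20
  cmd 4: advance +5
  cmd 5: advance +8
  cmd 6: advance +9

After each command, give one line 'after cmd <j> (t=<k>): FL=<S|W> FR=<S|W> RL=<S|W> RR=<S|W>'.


start t=8: FL=W FR=S RL=W RR=S
cmd 1: advance +2 → t=10, phase=(16,4,16,4) → FL=W FR=S RL=W RR=S
cmd 2: advance +22 → t=32, phase=(14,2,14,2) → FL=W FR=S RL=W RR=S
cmd 3: advance +20 → t=52, phase=(10,22,10,22) → FL=S FR=W RL=S RR=W
cmd 4: advance +5 → t=57, phase=(15,3,15,3) → FL=W FR=S RL=W RR=S
cmd 5: advance +8 → t=65, phase=(23,11,23,11) → FL=W FR=S RL=W RR=S
cmd 6: advance +9 → t=74, phase=(8,20,8,20) → FL=S FR=W RL=S RR=W

after cmd 1 (t=10): FL=W FR=S RL=W RR=S
after cmd 2 (t=32): FL=W FR=S RL=W RR=S
after cmd 3 (t=52): FL=S FR=W RL=S RR=W
after cmd 4 (t=57): FL=W FR=S RL=W RR=S
after cmd 5 (t=65): FL=W FR=S RL=W RR=S
after cmd 6 (t=74): FL=S FR=W RL=S RR=W


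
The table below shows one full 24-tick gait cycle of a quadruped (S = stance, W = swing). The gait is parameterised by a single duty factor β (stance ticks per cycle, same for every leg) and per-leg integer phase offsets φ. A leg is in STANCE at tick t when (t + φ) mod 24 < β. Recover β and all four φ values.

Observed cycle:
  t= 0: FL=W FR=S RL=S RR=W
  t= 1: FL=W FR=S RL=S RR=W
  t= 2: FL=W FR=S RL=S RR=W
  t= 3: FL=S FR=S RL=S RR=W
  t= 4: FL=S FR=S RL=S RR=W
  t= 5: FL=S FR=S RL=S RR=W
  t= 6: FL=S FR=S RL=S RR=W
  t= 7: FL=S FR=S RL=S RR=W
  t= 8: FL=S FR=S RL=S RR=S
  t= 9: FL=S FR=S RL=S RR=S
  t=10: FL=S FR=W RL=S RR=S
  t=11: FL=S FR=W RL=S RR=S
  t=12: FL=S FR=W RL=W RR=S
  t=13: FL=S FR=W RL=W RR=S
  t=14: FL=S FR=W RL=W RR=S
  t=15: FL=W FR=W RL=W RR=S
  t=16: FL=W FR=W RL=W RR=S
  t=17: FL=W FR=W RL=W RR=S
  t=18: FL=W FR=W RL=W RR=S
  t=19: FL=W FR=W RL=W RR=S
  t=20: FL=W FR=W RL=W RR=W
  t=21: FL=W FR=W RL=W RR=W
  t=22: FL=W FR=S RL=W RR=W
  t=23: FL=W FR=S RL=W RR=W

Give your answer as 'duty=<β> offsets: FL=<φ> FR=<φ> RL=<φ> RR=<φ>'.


duty β = stance ticks per leg = 12
FL: stance ticks = 12; W→S at t=3 → φ=21
FR: stance ticks = 12; W→S at t=22 → φ=2
RL: stance ticks = 12; W→S at t=0 → φ=0
RR: stance ticks = 12; W→S at t=8 → φ=16

duty=12 offsets: FL=21 FR=2 RL=0 RR=16


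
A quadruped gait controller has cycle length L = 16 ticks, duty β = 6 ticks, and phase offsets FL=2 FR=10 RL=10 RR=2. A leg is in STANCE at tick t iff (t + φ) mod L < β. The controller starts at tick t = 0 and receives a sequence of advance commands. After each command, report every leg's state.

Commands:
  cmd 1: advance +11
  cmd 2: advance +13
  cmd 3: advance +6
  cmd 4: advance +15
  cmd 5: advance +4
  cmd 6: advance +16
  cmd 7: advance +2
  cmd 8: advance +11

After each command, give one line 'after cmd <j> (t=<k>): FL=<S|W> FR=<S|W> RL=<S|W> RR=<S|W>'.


after cmd 1 (t=11): FL=W FR=S RL=S RR=W
after cmd 2 (t=24): FL=W FR=S RL=S RR=W
after cmd 3 (t=30): FL=S FR=W RL=W RR=S
after cmd 4 (t=45): FL=W FR=W RL=W RR=W
after cmd 5 (t=49): FL=S FR=W RL=W RR=S
after cmd 6 (t=65): FL=S FR=W RL=W RR=S
after cmd 7 (t=67): FL=S FR=W RL=W RR=S
after cmd 8 (t=78): FL=S FR=W RL=W RR=S

start t=0: FL=S FR=W RL=W RR=S
cmd 1: advance +11 → t=11, phase=(13,5,5,13) → FL=W FR=S RL=S RR=W
cmd 2: advance +13 → t=24, phase=(10,2,2,10) → FL=W FR=S RL=S RR=W
cmd 3: advance +6 → t=30, phase=(0,8,8,0) → FL=S FR=W RL=W RR=S
cmd 4: advance +15 → t=45, phase=(15,7,7,15) → FL=W FR=W RL=W RR=W
cmd 5: advance +4 → t=49, phase=(3,11,11,3) → FL=S FR=W RL=W RR=S
cmd 6: advance +16 → t=65, phase=(3,11,11,3) → FL=S FR=W RL=W RR=S
cmd 7: advance +2 → t=67, phase=(5,13,13,5) → FL=S FR=W RL=W RR=S
cmd 8: advance +11 → t=78, phase=(0,8,8,0) → FL=S FR=W RL=W RR=S


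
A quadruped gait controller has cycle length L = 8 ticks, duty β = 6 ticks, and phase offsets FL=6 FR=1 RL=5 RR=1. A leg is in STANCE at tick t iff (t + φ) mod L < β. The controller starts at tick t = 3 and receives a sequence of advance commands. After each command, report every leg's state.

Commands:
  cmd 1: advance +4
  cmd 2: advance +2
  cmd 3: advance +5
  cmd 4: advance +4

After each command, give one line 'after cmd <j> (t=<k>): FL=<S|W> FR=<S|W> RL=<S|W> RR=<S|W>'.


after cmd 1 (t=7): FL=S FR=S RL=S RR=S
after cmd 2 (t=9): FL=W FR=S RL=W RR=S
after cmd 3 (t=14): FL=S FR=W RL=S RR=W
after cmd 4 (t=18): FL=S FR=S RL=W RR=S

start t=3: FL=S FR=S RL=S RR=S
cmd 1: advance +4 → t=7, phase=(5,0,4,0) → FL=S FR=S RL=S RR=S
cmd 2: advance +2 → t=9, phase=(7,2,6,2) → FL=W FR=S RL=W RR=S
cmd 3: advance +5 → t=14, phase=(4,7,3,7) → FL=S FR=W RL=S RR=W
cmd 4: advance +4 → t=18, phase=(0,3,7,3) → FL=S FR=S RL=W RR=S


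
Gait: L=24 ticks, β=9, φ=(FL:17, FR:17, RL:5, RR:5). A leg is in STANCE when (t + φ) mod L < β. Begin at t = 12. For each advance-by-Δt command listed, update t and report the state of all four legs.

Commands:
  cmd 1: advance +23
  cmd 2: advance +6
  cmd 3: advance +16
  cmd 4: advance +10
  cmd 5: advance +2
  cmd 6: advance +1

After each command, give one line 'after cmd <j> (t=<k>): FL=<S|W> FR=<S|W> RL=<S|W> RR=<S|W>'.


start t=12: FL=S FR=S RL=W RR=W
cmd 1: advance +23 → t=35, phase=(4,4,16,16) → FL=S FR=S RL=W RR=W
cmd 2: advance +6 → t=41, phase=(10,10,22,22) → FL=W FR=W RL=W RR=W
cmd 3: advance +16 → t=57, phase=(2,2,14,14) → FL=S FR=S RL=W RR=W
cmd 4: advance +10 → t=67, phase=(12,12,0,0) → FL=W FR=W RL=S RR=S
cmd 5: advance +2 → t=69, phase=(14,14,2,2) → FL=W FR=W RL=S RR=S
cmd 6: advance +1 → t=70, phase=(15,15,3,3) → FL=W FR=W RL=S RR=S

after cmd 1 (t=35): FL=S FR=S RL=W RR=W
after cmd 2 (t=41): FL=W FR=W RL=W RR=W
after cmd 3 (t=57): FL=S FR=S RL=W RR=W
after cmd 4 (t=67): FL=W FR=W RL=S RR=S
after cmd 5 (t=69): FL=W FR=W RL=S RR=S
after cmd 6 (t=70): FL=W FR=W RL=S RR=S


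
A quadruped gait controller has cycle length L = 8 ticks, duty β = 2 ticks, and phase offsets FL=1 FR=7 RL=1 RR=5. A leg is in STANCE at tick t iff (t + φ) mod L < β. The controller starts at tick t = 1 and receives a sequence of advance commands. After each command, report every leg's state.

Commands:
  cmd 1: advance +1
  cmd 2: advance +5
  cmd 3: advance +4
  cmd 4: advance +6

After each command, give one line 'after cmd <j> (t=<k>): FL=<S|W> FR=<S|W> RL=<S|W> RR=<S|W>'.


after cmd 1 (t=2): FL=W FR=S RL=W RR=W
after cmd 2 (t=7): FL=S FR=W RL=S RR=W
after cmd 3 (t=11): FL=W FR=W RL=W RR=S
after cmd 4 (t=17): FL=W FR=S RL=W RR=W

start t=1: FL=W FR=S RL=W RR=W
cmd 1: advance +1 → t=2, phase=(3,1,3,7) → FL=W FR=S RL=W RR=W
cmd 2: advance +5 → t=7, phase=(0,6,0,4) → FL=S FR=W RL=S RR=W
cmd 3: advance +4 → t=11, phase=(4,2,4,0) → FL=W FR=W RL=W RR=S
cmd 4: advance +6 → t=17, phase=(2,0,2,6) → FL=W FR=S RL=W RR=W


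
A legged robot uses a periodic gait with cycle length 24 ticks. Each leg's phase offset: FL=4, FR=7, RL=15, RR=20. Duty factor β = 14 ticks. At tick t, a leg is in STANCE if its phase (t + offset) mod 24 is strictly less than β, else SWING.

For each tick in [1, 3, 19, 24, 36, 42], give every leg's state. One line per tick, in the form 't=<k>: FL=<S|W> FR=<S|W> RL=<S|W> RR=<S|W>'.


t=1: FL=S FR=S RL=W RR=W
t=3: FL=S FR=S RL=W RR=W
t=19: FL=W FR=S RL=S RR=W
t=24: FL=S FR=S RL=W RR=W
t=36: FL=W FR=W RL=S RR=S
t=42: FL=W FR=S RL=S RR=W

t=1: phase=(5,8,16,21) vs β=14 → FL=S FR=S RL=W RR=W
t=3: phase=(7,10,18,23) vs β=14 → FL=S FR=S RL=W RR=W
t=19: phase=(23,2,10,15) vs β=14 → FL=W FR=S RL=S RR=W
t=24: phase=(4,7,15,20) vs β=14 → FL=S FR=S RL=W RR=W
t=36: phase=(16,19,3,8) vs β=14 → FL=W FR=W RL=S RR=S
t=42: phase=(22,1,9,14) vs β=14 → FL=W FR=S RL=S RR=W


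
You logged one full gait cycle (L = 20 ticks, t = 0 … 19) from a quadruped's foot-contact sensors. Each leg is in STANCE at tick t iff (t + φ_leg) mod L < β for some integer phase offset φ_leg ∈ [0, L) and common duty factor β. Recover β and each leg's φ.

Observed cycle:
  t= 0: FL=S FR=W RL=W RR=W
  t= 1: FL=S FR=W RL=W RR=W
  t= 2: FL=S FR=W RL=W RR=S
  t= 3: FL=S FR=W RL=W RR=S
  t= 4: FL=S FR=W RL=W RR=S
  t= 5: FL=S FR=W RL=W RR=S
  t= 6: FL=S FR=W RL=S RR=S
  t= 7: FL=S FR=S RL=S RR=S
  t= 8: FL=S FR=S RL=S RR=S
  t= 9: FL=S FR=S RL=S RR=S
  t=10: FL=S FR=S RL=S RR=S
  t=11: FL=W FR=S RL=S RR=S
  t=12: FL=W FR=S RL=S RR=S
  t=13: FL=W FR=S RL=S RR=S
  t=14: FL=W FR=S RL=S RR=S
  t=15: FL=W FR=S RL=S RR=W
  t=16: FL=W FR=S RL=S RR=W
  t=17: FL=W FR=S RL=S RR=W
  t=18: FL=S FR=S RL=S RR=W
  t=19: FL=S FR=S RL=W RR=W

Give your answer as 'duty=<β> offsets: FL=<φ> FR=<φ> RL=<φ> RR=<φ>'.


duty=13 offsets: FL=2 FR=13 RL=14 RR=18

duty β = stance ticks per leg = 13
FL: stance ticks = 13; W→S at t=18 → φ=2
FR: stance ticks = 13; W→S at t=7 → φ=13
RL: stance ticks = 13; W→S at t=6 → φ=14
RR: stance ticks = 13; W→S at t=2 → φ=18


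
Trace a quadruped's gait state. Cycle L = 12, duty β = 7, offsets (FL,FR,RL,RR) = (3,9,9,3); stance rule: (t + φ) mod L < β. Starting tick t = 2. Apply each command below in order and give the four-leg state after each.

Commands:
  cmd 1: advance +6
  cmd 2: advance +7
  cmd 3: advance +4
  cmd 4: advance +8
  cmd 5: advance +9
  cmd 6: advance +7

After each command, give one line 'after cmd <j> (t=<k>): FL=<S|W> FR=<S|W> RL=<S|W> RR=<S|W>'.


after cmd 1 (t=8): FL=W FR=S RL=S RR=W
after cmd 2 (t=15): FL=S FR=S RL=S RR=S
after cmd 3 (t=19): FL=W FR=S RL=S RR=W
after cmd 4 (t=27): FL=S FR=S RL=S RR=S
after cmd 5 (t=36): FL=S FR=W RL=W RR=S
after cmd 6 (t=43): FL=W FR=S RL=S RR=W

start t=2: FL=S FR=W RL=W RR=S
cmd 1: advance +6 → t=8, phase=(11,5,5,11) → FL=W FR=S RL=S RR=W
cmd 2: advance +7 → t=15, phase=(6,0,0,6) → FL=S FR=S RL=S RR=S
cmd 3: advance +4 → t=19, phase=(10,4,4,10) → FL=W FR=S RL=S RR=W
cmd 4: advance +8 → t=27, phase=(6,0,0,6) → FL=S FR=S RL=S RR=S
cmd 5: advance +9 → t=36, phase=(3,9,9,3) → FL=S FR=W RL=W RR=S
cmd 6: advance +7 → t=43, phase=(10,4,4,10) → FL=W FR=S RL=S RR=W


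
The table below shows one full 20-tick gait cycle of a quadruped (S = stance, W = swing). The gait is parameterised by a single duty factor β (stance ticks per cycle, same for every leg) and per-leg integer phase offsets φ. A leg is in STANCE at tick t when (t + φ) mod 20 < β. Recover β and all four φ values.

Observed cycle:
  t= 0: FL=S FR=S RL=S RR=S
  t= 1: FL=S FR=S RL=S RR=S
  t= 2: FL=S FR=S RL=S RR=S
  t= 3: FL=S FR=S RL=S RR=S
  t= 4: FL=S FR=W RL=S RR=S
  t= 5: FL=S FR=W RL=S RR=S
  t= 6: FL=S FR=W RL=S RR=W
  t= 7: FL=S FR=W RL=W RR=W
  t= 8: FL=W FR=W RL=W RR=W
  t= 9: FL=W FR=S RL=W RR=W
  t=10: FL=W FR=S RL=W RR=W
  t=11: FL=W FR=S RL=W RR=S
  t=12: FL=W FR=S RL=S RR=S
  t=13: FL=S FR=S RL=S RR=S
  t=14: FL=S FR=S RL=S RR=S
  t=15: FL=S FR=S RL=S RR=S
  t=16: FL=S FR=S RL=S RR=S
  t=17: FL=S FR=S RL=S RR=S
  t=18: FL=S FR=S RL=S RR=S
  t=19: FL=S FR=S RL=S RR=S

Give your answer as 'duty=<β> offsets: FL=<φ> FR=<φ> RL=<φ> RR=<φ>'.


duty β = stance ticks per leg = 15
FL: stance ticks = 15; W→S at t=13 → φ=7
FR: stance ticks = 15; W→S at t=9 → φ=11
RL: stance ticks = 15; W→S at t=12 → φ=8
RR: stance ticks = 15; W→S at t=11 → φ=9

duty=15 offsets: FL=7 FR=11 RL=8 RR=9


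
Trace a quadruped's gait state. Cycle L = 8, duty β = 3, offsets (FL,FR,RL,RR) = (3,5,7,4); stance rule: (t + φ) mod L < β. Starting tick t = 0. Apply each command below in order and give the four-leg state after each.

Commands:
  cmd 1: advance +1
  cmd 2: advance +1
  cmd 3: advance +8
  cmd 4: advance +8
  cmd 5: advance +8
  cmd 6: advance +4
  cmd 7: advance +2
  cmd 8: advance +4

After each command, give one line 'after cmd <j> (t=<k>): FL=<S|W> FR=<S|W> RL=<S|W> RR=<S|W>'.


start t=0: FL=W FR=W RL=W RR=W
cmd 1: advance +1 → t=1, phase=(4,6,0,5) → FL=W FR=W RL=S RR=W
cmd 2: advance +1 → t=2, phase=(5,7,1,6) → FL=W FR=W RL=S RR=W
cmd 3: advance +8 → t=10, phase=(5,7,1,6) → FL=W FR=W RL=S RR=W
cmd 4: advance +8 → t=18, phase=(5,7,1,6) → FL=W FR=W RL=S RR=W
cmd 5: advance +8 → t=26, phase=(5,7,1,6) → FL=W FR=W RL=S RR=W
cmd 6: advance +4 → t=30, phase=(1,3,5,2) → FL=S FR=W RL=W RR=S
cmd 7: advance +2 → t=32, phase=(3,5,7,4) → FL=W FR=W RL=W RR=W
cmd 8: advance +4 → t=36, phase=(7,1,3,0) → FL=W FR=S RL=W RR=S

after cmd 1 (t=1): FL=W FR=W RL=S RR=W
after cmd 2 (t=2): FL=W FR=W RL=S RR=W
after cmd 3 (t=10): FL=W FR=W RL=S RR=W
after cmd 4 (t=18): FL=W FR=W RL=S RR=W
after cmd 5 (t=26): FL=W FR=W RL=S RR=W
after cmd 6 (t=30): FL=S FR=W RL=W RR=S
after cmd 7 (t=32): FL=W FR=W RL=W RR=W
after cmd 8 (t=36): FL=W FR=S RL=W RR=S


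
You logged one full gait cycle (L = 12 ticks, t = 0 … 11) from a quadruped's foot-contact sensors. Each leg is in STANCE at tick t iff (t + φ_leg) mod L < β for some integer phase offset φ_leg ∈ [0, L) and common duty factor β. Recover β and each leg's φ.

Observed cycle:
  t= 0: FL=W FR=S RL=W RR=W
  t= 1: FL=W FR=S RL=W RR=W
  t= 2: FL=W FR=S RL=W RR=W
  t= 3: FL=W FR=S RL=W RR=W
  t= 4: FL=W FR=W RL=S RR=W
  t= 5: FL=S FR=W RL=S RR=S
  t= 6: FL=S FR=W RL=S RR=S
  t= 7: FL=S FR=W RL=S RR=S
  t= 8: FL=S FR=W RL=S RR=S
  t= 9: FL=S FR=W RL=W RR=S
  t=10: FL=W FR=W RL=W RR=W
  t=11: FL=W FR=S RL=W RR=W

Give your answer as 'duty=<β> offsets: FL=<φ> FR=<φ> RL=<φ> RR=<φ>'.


duty β = stance ticks per leg = 5
FL: stance ticks = 5; W→S at t=5 → φ=7
FR: stance ticks = 5; W→S at t=11 → φ=1
RL: stance ticks = 5; W→S at t=4 → φ=8
RR: stance ticks = 5; W→S at t=5 → φ=7

duty=5 offsets: FL=7 FR=1 RL=8 RR=7


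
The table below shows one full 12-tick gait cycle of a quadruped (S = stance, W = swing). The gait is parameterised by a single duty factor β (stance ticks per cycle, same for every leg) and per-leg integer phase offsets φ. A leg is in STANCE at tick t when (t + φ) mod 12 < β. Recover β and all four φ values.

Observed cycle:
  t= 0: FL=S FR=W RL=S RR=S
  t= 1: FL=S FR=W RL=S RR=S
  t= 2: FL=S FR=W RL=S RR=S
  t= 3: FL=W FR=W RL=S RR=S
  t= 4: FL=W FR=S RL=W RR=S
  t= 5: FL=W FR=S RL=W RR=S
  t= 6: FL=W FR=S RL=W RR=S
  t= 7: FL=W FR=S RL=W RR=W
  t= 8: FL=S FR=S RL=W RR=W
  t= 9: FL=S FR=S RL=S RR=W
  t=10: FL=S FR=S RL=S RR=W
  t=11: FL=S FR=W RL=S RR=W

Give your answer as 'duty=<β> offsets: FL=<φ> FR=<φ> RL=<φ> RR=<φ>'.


duty=7 offsets: FL=4 FR=8 RL=3 RR=0

duty β = stance ticks per leg = 7
FL: stance ticks = 7; W→S at t=8 → φ=4
FR: stance ticks = 7; W→S at t=4 → φ=8
RL: stance ticks = 7; W→S at t=9 → φ=3
RR: stance ticks = 7; W→S at t=0 → φ=0


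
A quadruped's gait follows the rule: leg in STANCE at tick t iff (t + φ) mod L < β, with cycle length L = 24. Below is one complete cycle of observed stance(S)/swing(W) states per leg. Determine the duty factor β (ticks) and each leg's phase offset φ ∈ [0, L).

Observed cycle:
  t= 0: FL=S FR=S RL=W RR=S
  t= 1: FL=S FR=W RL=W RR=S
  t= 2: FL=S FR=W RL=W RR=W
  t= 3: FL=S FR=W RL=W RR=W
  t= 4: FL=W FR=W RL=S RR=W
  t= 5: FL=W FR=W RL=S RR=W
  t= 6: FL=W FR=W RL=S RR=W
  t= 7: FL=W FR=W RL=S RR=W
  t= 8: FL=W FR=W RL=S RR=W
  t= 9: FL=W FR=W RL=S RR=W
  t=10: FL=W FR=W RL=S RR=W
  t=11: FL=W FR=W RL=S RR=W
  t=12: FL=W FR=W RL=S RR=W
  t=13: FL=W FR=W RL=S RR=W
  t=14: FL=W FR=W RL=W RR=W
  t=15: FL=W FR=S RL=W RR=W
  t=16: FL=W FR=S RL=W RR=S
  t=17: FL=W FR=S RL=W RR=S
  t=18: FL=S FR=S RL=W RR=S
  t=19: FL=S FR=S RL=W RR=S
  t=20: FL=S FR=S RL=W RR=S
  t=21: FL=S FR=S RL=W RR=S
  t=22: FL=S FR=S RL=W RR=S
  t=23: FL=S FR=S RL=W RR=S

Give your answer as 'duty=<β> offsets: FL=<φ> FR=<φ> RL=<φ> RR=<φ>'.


duty β = stance ticks per leg = 10
FL: stance ticks = 10; W→S at t=18 → φ=6
FR: stance ticks = 10; W→S at t=15 → φ=9
RL: stance ticks = 10; W→S at t=4 → φ=20
RR: stance ticks = 10; W→S at t=16 → φ=8

duty=10 offsets: FL=6 FR=9 RL=20 RR=8


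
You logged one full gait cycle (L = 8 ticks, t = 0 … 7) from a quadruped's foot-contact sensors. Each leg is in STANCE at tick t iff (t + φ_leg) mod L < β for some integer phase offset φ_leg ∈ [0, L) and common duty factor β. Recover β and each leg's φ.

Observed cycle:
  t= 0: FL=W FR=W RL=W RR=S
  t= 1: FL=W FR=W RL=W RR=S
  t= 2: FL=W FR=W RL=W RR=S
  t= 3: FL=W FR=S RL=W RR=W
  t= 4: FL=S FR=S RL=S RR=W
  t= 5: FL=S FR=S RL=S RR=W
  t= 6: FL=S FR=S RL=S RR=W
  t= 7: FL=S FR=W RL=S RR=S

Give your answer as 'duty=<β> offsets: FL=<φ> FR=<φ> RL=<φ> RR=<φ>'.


duty=4 offsets: FL=4 FR=5 RL=4 RR=1

duty β = stance ticks per leg = 4
FL: stance ticks = 4; W→S at t=4 → φ=4
FR: stance ticks = 4; W→S at t=3 → φ=5
RL: stance ticks = 4; W→S at t=4 → φ=4
RR: stance ticks = 4; W→S at t=7 → φ=1


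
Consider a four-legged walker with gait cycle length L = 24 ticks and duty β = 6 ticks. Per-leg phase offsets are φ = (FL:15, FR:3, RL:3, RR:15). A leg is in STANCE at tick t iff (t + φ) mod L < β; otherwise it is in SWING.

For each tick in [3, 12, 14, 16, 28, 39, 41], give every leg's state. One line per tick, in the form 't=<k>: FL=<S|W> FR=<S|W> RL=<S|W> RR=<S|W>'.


t=3: FL=W FR=W RL=W RR=W
t=12: FL=S FR=W RL=W RR=S
t=14: FL=S FR=W RL=W RR=S
t=16: FL=W FR=W RL=W RR=W
t=28: FL=W FR=W RL=W RR=W
t=39: FL=W FR=W RL=W RR=W
t=41: FL=W FR=W RL=W RR=W

t=3: phase=(18,6,6,18) vs β=6 → FL=W FR=W RL=W RR=W
t=12: phase=(3,15,15,3) vs β=6 → FL=S FR=W RL=W RR=S
t=14: phase=(5,17,17,5) vs β=6 → FL=S FR=W RL=W RR=S
t=16: phase=(7,19,19,7) vs β=6 → FL=W FR=W RL=W RR=W
t=28: phase=(19,7,7,19) vs β=6 → FL=W FR=W RL=W RR=W
t=39: phase=(6,18,18,6) vs β=6 → FL=W FR=W RL=W RR=W
t=41: phase=(8,20,20,8) vs β=6 → FL=W FR=W RL=W RR=W


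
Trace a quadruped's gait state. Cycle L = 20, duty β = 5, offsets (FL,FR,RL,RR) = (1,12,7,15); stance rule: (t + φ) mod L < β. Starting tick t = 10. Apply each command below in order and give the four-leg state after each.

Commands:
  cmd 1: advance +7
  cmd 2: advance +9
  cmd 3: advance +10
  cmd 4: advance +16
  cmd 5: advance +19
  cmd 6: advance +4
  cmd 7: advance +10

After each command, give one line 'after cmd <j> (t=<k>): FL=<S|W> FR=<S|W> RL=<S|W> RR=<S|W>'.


after cmd 1 (t=17): FL=W FR=W RL=S RR=W
after cmd 2 (t=26): FL=W FR=W RL=W RR=S
after cmd 3 (t=36): FL=W FR=W RL=S RR=W
after cmd 4 (t=52): FL=W FR=S RL=W RR=W
after cmd 5 (t=71): FL=W FR=S RL=W RR=W
after cmd 6 (t=75): FL=W FR=W RL=S RR=W
after cmd 7 (t=85): FL=W FR=W RL=W RR=S

start t=10: FL=W FR=S RL=W RR=W
cmd 1: advance +7 → t=17, phase=(18,9,4,12) → FL=W FR=W RL=S RR=W
cmd 2: advance +9 → t=26, phase=(7,18,13,1) → FL=W FR=W RL=W RR=S
cmd 3: advance +10 → t=36, phase=(17,8,3,11) → FL=W FR=W RL=S RR=W
cmd 4: advance +16 → t=52, phase=(13,4,19,7) → FL=W FR=S RL=W RR=W
cmd 5: advance +19 → t=71, phase=(12,3,18,6) → FL=W FR=S RL=W RR=W
cmd 6: advance +4 → t=75, phase=(16,7,2,10) → FL=W FR=W RL=S RR=W
cmd 7: advance +10 → t=85, phase=(6,17,12,0) → FL=W FR=W RL=W RR=S


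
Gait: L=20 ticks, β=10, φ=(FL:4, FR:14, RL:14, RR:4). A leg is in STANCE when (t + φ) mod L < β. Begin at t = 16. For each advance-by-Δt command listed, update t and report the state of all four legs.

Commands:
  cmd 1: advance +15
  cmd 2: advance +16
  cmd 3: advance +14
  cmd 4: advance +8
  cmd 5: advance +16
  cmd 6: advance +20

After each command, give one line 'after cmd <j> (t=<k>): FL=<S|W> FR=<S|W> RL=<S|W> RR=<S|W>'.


start t=16: FL=S FR=W RL=W RR=S
cmd 1: advance +15 → t=31, phase=(15,5,5,15) → FL=W FR=S RL=S RR=W
cmd 2: advance +16 → t=47, phase=(11,1,1,11) → FL=W FR=S RL=S RR=W
cmd 3: advance +14 → t=61, phase=(5,15,15,5) → FL=S FR=W RL=W RR=S
cmd 4: advance +8 → t=69, phase=(13,3,3,13) → FL=W FR=S RL=S RR=W
cmd 5: advance +16 → t=85, phase=(9,19,19,9) → FL=S FR=W RL=W RR=S
cmd 6: advance +20 → t=105, phase=(9,19,19,9) → FL=S FR=W RL=W RR=S

after cmd 1 (t=31): FL=W FR=S RL=S RR=W
after cmd 2 (t=47): FL=W FR=S RL=S RR=W
after cmd 3 (t=61): FL=S FR=W RL=W RR=S
after cmd 4 (t=69): FL=W FR=S RL=S RR=W
after cmd 5 (t=85): FL=S FR=W RL=W RR=S
after cmd 6 (t=105): FL=S FR=W RL=W RR=S


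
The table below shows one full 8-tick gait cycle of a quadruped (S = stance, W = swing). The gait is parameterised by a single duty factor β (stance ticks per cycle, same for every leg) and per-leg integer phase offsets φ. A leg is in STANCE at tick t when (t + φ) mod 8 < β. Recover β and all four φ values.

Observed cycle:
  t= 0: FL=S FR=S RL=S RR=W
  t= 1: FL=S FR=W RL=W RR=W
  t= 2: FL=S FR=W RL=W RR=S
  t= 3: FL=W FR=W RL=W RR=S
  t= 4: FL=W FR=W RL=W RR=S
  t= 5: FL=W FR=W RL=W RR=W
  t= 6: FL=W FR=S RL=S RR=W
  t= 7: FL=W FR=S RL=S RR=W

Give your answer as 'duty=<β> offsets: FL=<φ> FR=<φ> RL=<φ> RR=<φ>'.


duty β = stance ticks per leg = 3
FL: stance ticks = 3; W→S at t=0 → φ=0
FR: stance ticks = 3; W→S at t=6 → φ=2
RL: stance ticks = 3; W→S at t=6 → φ=2
RR: stance ticks = 3; W→S at t=2 → φ=6

duty=3 offsets: FL=0 FR=2 RL=2 RR=6


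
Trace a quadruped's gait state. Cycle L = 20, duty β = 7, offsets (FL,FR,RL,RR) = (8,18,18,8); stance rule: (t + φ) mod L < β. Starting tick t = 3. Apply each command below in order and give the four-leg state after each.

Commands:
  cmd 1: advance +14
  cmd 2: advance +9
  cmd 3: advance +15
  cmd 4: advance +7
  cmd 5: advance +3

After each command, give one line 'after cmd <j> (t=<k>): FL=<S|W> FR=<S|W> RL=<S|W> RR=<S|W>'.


after cmd 1 (t=17): FL=S FR=W RL=W RR=S
after cmd 2 (t=26): FL=W FR=S RL=S RR=W
after cmd 3 (t=41): FL=W FR=W RL=W RR=W
after cmd 4 (t=48): FL=W FR=S RL=S RR=W
after cmd 5 (t=51): FL=W FR=W RL=W RR=W

start t=3: FL=W FR=S RL=S RR=W
cmd 1: advance +14 → t=17, phase=(5,15,15,5) → FL=S FR=W RL=W RR=S
cmd 2: advance +9 → t=26, phase=(14,4,4,14) → FL=W FR=S RL=S RR=W
cmd 3: advance +15 → t=41, phase=(9,19,19,9) → FL=W FR=W RL=W RR=W
cmd 4: advance +7 → t=48, phase=(16,6,6,16) → FL=W FR=S RL=S RR=W
cmd 5: advance +3 → t=51, phase=(19,9,9,19) → FL=W FR=W RL=W RR=W


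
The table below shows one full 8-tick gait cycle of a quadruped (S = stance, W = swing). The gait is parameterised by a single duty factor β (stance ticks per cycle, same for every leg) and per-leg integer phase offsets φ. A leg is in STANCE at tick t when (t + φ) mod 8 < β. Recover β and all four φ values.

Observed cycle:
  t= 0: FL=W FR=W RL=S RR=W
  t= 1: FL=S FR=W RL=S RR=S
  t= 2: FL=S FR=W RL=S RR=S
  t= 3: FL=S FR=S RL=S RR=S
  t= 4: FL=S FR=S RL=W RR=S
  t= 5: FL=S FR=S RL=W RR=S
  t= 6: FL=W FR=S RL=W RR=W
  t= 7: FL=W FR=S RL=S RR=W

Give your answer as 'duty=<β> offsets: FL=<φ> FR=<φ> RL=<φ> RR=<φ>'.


duty β = stance ticks per leg = 5
FL: stance ticks = 5; W→S at t=1 → φ=7
FR: stance ticks = 5; W→S at t=3 → φ=5
RL: stance ticks = 5; W→S at t=7 → φ=1
RR: stance ticks = 5; W→S at t=1 → φ=7

duty=5 offsets: FL=7 FR=5 RL=1 RR=7


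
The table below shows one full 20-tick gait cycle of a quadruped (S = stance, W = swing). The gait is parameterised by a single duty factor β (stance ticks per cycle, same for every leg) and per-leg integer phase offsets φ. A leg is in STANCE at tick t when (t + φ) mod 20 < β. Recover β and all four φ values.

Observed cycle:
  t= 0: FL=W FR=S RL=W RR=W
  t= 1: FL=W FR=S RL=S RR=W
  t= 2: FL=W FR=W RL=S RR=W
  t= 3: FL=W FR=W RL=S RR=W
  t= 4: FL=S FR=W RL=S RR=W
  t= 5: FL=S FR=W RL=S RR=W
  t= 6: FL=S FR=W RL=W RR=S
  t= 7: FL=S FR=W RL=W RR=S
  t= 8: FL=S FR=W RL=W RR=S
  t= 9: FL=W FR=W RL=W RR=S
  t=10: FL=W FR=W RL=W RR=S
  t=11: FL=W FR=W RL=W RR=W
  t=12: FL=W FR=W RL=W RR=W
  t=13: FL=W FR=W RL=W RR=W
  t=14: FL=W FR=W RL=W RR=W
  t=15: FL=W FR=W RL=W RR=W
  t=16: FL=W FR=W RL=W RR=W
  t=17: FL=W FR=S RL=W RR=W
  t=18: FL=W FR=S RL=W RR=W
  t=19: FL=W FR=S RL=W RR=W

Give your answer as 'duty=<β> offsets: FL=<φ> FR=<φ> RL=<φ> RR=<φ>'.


duty β = stance ticks per leg = 5
FL: stance ticks = 5; W→S at t=4 → φ=16
FR: stance ticks = 5; W→S at t=17 → φ=3
RL: stance ticks = 5; W→S at t=1 → φ=19
RR: stance ticks = 5; W→S at t=6 → φ=14

duty=5 offsets: FL=16 FR=3 RL=19 RR=14
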